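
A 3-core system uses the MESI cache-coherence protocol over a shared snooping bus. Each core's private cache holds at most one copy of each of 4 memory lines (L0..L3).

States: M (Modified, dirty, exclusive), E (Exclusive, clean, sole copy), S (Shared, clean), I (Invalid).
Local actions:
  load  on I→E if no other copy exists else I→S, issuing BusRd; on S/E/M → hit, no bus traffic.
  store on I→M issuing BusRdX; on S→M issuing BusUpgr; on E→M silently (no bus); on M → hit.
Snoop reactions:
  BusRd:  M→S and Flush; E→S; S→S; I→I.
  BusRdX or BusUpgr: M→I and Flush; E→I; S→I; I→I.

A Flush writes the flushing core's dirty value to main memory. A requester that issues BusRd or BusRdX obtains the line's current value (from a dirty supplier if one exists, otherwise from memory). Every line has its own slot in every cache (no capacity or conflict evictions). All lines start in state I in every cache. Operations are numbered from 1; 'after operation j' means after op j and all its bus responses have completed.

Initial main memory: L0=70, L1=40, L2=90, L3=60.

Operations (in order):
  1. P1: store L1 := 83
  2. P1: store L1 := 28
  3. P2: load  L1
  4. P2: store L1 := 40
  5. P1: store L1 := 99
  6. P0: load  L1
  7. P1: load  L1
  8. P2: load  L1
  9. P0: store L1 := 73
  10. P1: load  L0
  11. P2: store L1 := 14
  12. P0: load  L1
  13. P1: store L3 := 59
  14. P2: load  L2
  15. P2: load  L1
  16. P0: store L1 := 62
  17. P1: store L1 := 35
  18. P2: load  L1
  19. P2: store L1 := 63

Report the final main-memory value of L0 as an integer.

1. P1: store L1 := 83  bus=[BusRdX]  L1: P0=I P1=M P2=I  mem[L1]=40
2. P1: store L1 := 28  bus=[-]  L1: P0=I P1=M P2=I  mem[L1]=40
3. P2: load  L1  bus=[BusRd,Flush]  L1: P0=I P1=S P2=S  mem[L1]=28
4. P2: store L1 := 40  bus=[BusUpgr]  L1: P0=I P1=I P2=M  mem[L1]=28
5. P1: store L1 := 99  bus=[BusRdX,Flush]  L1: P0=I P1=M P2=I  mem[L1]=40
6. P0: load  L1  bus=[BusRd,Flush]  L1: P0=S P1=S P2=I  mem[L1]=99
7. P1: load  L1  bus=[-]  L1: P0=S P1=S P2=I  mem[L1]=99
8. P2: load  L1  bus=[BusRd]  L1: P0=S P1=S P2=S  mem[L1]=99
9. P0: store L1 := 73  bus=[BusUpgr]  L1: P0=M P1=I P2=I  mem[L1]=99
10. P1: load  L0  bus=[BusRd]  L0: P0=I P1=E P2=I  mem[L0]=70
11. P2: store L1 := 14  bus=[BusRdX,Flush]  L1: P0=I P1=I P2=M  mem[L1]=73
12. P0: load  L1  bus=[BusRd,Flush]  L1: P0=S P1=I P2=S  mem[L1]=14
13. P1: store L3 := 59  bus=[BusRdX]  L3: P0=I P1=M P2=I  mem[L3]=60
14. P2: load  L2  bus=[BusRd]  L2: P0=I P1=I P2=E  mem[L2]=90
15. P2: load  L1  bus=[-]  L1: P0=S P1=I P2=S  mem[L1]=14
16. P0: store L1 := 62  bus=[BusUpgr]  L1: P0=M P1=I P2=I  mem[L1]=14
17. P1: store L1 := 35  bus=[BusRdX,Flush]  L1: P0=I P1=M P2=I  mem[L1]=62
18. P2: load  L1  bus=[BusRd,Flush]  L1: P0=I P1=S P2=S  mem[L1]=35
19. P2: store L1 := 63  bus=[BusUpgr]  L1: P0=I P1=I P2=M  mem[L1]=35

memory[L0] = 70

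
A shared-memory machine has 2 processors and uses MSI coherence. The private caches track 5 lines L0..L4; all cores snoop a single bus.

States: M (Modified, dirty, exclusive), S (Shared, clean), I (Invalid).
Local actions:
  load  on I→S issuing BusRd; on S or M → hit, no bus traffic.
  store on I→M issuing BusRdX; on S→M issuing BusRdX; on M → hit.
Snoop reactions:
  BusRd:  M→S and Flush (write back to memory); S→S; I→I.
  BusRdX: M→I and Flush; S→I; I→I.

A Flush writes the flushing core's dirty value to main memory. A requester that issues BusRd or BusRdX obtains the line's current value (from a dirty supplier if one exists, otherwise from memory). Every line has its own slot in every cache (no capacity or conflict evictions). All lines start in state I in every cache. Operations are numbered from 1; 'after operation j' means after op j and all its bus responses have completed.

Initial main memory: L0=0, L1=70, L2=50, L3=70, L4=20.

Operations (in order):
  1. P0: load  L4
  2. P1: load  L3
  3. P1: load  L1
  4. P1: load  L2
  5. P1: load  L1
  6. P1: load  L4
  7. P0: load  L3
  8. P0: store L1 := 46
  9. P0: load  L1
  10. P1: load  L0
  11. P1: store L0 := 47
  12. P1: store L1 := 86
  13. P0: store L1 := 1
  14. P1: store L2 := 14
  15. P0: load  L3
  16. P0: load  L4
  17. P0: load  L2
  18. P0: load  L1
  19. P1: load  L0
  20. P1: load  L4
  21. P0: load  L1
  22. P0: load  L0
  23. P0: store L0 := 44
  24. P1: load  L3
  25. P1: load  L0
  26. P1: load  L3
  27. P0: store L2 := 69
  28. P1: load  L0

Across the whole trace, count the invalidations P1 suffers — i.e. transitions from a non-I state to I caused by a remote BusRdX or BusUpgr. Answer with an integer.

1. P0: load  L4  bus=[BusRd]  L4: P0=S P1=I  mem[L4]=20
2. P1: load  L3  bus=[BusRd]  L3: P0=I P1=S  mem[L3]=70
3. P1: load  L1  bus=[BusRd]  L1: P0=I P1=S  mem[L1]=70
4. P1: load  L2  bus=[BusRd]  L2: P0=I P1=S  mem[L2]=50
5. P1: load  L1  bus=[-]  L1: P0=I P1=S  mem[L1]=70
6. P1: load  L4  bus=[BusRd]  L4: P0=S P1=S  mem[L4]=20
7. P0: load  L3  bus=[BusRd]  L3: P0=S P1=S  mem[L3]=70
8. P0: store L1 := 46  bus=[BusRdX]  L1: P0=M P1=I  mem[L1]=70
9. P0: load  L1  bus=[-]  L1: P0=M P1=I  mem[L1]=70
10. P1: load  L0  bus=[BusRd]  L0: P0=I P1=S  mem[L0]=0
11. P1: store L0 := 47  bus=[BusRdX]  L0: P0=I P1=M  mem[L0]=0
12. P1: store L1 := 86  bus=[BusRdX,Flush]  L1: P0=I P1=M  mem[L1]=46
13. P0: store L1 := 1  bus=[BusRdX,Flush]  L1: P0=M P1=I  mem[L1]=86
14. P1: store L2 := 14  bus=[BusRdX]  L2: P0=I P1=M  mem[L2]=50
15. P0: load  L3  bus=[-]  L3: P0=S P1=S  mem[L3]=70
16. P0: load  L4  bus=[-]  L4: P0=S P1=S  mem[L4]=20
17. P0: load  L2  bus=[BusRd,Flush]  L2: P0=S P1=S  mem[L2]=14
18. P0: load  L1  bus=[-]  L1: P0=M P1=I  mem[L1]=86
19. P1: load  L0  bus=[-]  L0: P0=I P1=M  mem[L0]=0
20. P1: load  L4  bus=[-]  L4: P0=S P1=S  mem[L4]=20
21. P0: load  L1  bus=[-]  L1: P0=M P1=I  mem[L1]=86
22. P0: load  L0  bus=[BusRd,Flush]  L0: P0=S P1=S  mem[L0]=47
23. P0: store L0 := 44  bus=[BusRdX]  L0: P0=M P1=I  mem[L0]=47
24. P1: load  L3  bus=[-]  L3: P0=S P1=S  mem[L3]=70
25. P1: load  L0  bus=[BusRd,Flush]  L0: P0=S P1=S  mem[L0]=44
26. P1: load  L3  bus=[-]  L3: P0=S P1=S  mem[L3]=70
27. P0: store L2 := 69  bus=[BusRdX]  L2: P0=M P1=I  mem[L2]=14
28. P1: load  L0  bus=[-]  L0: P0=S P1=S  mem[L0]=44

invalidations = 4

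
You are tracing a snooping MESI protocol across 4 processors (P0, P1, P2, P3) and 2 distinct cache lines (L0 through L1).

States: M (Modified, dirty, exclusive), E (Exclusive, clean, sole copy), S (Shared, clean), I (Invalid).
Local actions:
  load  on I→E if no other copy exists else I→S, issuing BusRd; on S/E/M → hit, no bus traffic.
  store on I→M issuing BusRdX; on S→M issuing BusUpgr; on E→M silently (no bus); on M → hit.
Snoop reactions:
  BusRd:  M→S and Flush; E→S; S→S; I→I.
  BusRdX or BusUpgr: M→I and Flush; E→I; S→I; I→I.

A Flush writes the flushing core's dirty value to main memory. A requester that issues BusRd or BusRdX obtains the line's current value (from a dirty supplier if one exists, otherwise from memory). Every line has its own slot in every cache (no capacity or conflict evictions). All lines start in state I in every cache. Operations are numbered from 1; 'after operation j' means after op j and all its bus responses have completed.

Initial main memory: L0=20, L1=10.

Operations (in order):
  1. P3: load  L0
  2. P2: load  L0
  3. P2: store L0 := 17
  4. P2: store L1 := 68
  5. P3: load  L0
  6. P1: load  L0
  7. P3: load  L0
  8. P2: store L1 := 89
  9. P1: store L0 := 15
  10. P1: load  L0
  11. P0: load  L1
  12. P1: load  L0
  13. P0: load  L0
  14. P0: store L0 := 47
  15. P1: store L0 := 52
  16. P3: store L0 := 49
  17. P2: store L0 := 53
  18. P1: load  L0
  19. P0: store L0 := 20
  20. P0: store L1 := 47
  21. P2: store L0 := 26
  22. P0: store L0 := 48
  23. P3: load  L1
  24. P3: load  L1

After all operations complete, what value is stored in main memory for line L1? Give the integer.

memory[L1] = 47

step 1: P3: load  L0  ⟶  IIIE  (L0)  txn=BusRd  M[L0]=20
step 2: P2: load  L0  ⟶  IISS  (L0)  txn=BusRd  M[L0]=20
step 3: P2: store L0 := 17  ⟶  IIMI  (L0)  txn=BusUpgr  M[L0]=20
step 4: P2: store L1 := 68  ⟶  IIMI  (L1)  txn=BusRdX  M[L1]=10
step 5: P3: load  L0  ⟶  IISS  (L0)  txn=BusRd+Flush  M[L0]=17
step 6: P1: load  L0  ⟶  ISSS  (L0)  txn=BusRd  M[L0]=17
step 7: P3: load  L0  ⟶  ISSS  (L0)  txn=∅  M[L0]=17
step 8: P2: store L1 := 89  ⟶  IIMI  (L1)  txn=∅  M[L1]=10
step 9: P1: store L0 := 15  ⟶  IMII  (L0)  txn=BusUpgr  M[L0]=17
step 10: P1: load  L0  ⟶  IMII  (L0)  txn=∅  M[L0]=17
step 11: P0: load  L1  ⟶  SISI  (L1)  txn=BusRd+Flush  M[L1]=89
step 12: P1: load  L0  ⟶  IMII  (L0)  txn=∅  M[L0]=17
step 13: P0: load  L0  ⟶  SSII  (L0)  txn=BusRd+Flush  M[L0]=15
step 14: P0: store L0 := 47  ⟶  MIII  (L0)  txn=BusUpgr  M[L0]=15
step 15: P1: store L0 := 52  ⟶  IMII  (L0)  txn=BusRdX+Flush  M[L0]=47
step 16: P3: store L0 := 49  ⟶  IIIM  (L0)  txn=BusRdX+Flush  M[L0]=52
step 17: P2: store L0 := 53  ⟶  IIMI  (L0)  txn=BusRdX+Flush  M[L0]=49
step 18: P1: load  L0  ⟶  ISSI  (L0)  txn=BusRd+Flush  M[L0]=53
step 19: P0: store L0 := 20  ⟶  MIII  (L0)  txn=BusRdX  M[L0]=53
step 20: P0: store L1 := 47  ⟶  MIII  (L1)  txn=BusUpgr  M[L1]=89
step 21: P2: store L0 := 26  ⟶  IIMI  (L0)  txn=BusRdX+Flush  M[L0]=20
step 22: P0: store L0 := 48  ⟶  MIII  (L0)  txn=BusRdX+Flush  M[L0]=26
step 23: P3: load  L1  ⟶  SIIS  (L1)  txn=BusRd+Flush  M[L1]=47
step 24: P3: load  L1  ⟶  SIIS  (L1)  txn=∅  M[L1]=47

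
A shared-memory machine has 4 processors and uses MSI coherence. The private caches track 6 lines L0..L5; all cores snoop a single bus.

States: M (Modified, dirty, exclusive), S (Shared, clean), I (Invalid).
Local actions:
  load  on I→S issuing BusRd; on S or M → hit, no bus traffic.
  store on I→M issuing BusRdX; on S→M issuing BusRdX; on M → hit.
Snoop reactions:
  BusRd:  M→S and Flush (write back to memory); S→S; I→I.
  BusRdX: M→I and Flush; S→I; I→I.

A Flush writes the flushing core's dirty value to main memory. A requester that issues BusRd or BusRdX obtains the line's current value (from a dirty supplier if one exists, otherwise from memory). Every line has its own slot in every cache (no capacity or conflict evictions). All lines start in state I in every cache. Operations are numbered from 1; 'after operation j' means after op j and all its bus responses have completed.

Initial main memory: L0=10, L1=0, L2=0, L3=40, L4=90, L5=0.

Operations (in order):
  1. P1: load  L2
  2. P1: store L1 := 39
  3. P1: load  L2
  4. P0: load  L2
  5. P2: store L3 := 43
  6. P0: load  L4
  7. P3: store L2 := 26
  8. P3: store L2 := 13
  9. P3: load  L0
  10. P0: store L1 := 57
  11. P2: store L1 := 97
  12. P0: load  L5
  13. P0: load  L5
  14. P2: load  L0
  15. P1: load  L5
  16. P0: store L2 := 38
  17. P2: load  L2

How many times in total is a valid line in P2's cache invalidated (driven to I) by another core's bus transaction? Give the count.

  op1 P1: load  L2 → I/S/I/I on L2; bus BusRd; mem=0
  op2 P1: store L1 := 39 → I/M/I/I on L1; bus BusRdX; mem=0
  op3 P1: load  L2 → I/S/I/I on L2; bus (none); mem=0
  op4 P0: load  L2 → S/S/I/I on L2; bus BusRd; mem=0
  op5 P2: store L3 := 43 → I/I/M/I on L3; bus BusRdX; mem=40
  op6 P0: load  L4 → S/I/I/I on L4; bus BusRd; mem=90
  op7 P3: store L2 := 26 → I/I/I/M on L2; bus BusRdX; mem=0
  op8 P3: store L2 := 13 → I/I/I/M on L2; bus (none); mem=0
  op9 P3: load  L0 → I/I/I/S on L0; bus BusRd; mem=10
  op10 P0: store L1 := 57 → M/I/I/I on L1; bus BusRdX Flush; mem=39
  op11 P2: store L1 := 97 → I/I/M/I on L1; bus BusRdX Flush; mem=57
  op12 P0: load  L5 → S/I/I/I on L5; bus BusRd; mem=0
  op13 P0: load  L5 → S/I/I/I on L5; bus (none); mem=0
  op14 P2: load  L0 → I/I/S/S on L0; bus BusRd; mem=10
  op15 P1: load  L5 → S/S/I/I on L5; bus BusRd; mem=0
  op16 P0: store L2 := 38 → M/I/I/I on L2; bus BusRdX Flush; mem=13
  op17 P2: load  L2 → S/I/S/I on L2; bus BusRd Flush; mem=38

invalidations = 0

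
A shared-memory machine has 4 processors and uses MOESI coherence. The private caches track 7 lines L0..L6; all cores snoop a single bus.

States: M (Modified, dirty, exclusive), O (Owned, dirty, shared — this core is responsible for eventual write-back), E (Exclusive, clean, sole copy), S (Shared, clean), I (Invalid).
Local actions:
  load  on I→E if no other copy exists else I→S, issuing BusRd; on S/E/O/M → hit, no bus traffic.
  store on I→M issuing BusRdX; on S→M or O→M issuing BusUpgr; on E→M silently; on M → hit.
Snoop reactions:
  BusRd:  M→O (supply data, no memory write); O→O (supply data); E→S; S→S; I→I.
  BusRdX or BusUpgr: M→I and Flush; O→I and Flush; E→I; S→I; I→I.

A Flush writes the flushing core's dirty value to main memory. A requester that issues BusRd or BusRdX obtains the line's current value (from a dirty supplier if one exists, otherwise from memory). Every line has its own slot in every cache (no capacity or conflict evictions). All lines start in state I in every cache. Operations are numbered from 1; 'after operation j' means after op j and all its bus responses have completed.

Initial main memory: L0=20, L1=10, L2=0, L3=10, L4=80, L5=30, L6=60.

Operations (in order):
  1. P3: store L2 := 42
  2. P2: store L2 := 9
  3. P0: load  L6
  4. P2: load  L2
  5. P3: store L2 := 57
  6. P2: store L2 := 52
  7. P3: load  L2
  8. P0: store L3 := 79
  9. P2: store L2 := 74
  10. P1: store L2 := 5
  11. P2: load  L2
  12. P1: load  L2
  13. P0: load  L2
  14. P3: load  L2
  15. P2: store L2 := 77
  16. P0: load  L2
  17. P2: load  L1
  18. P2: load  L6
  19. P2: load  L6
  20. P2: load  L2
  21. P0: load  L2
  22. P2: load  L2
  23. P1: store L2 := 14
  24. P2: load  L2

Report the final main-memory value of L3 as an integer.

memory[L3] = 10

[1] P3: store L2 := 42 | P0:I, P1:I, P2:I, P3:M(42) | bus: BusRdX
[2] P2: store L2 := 9 | P0:I, P1:I, P2:M(9), P3:I | bus: BusRdX,Flush
[3] P0: load  L6 | P0:E(60), P1:I, P2:I, P3:I | bus: BusRd
[4] P2: load  L2 | P0:I, P1:I, P2:M(9), P3:I | bus: none
[5] P3: store L2 := 57 | P0:I, P1:I, P2:I, P3:M(57) | bus: BusRdX,Flush
[6] P2: store L2 := 52 | P0:I, P1:I, P2:M(52), P3:I | bus: BusRdX,Flush
[7] P3: load  L2 | P0:I, P1:I, P2:O(52), P3:S(52) | bus: BusRd
[8] P0: store L3 := 79 | P0:M(79), P1:I, P2:I, P3:I | bus: BusRdX
[9] P2: store L2 := 74 | P0:I, P1:I, P2:M(74), P3:I | bus: BusUpgr
[10] P1: store L2 := 5 | P0:I, P1:M(5), P2:I, P3:I | bus: BusRdX,Flush
[11] P2: load  L2 | P0:I, P1:O(5), P2:S(5), P3:I | bus: BusRd
[12] P1: load  L2 | P0:I, P1:O(5), P2:S(5), P3:I | bus: none
[13] P0: load  L2 | P0:S(5), P1:O(5), P2:S(5), P3:I | bus: BusRd
[14] P3: load  L2 | P0:S(5), P1:O(5), P2:S(5), P3:S(5) | bus: BusRd
[15] P2: store L2 := 77 | P0:I, P1:I, P2:M(77), P3:I | bus: BusUpgr,Flush
[16] P0: load  L2 | P0:S(77), P1:I, P2:O(77), P3:I | bus: BusRd
[17] P2: load  L1 | P0:I, P1:I, P2:E(10), P3:I | bus: BusRd
[18] P2: load  L6 | P0:S(60), P1:I, P2:S(60), P3:I | bus: BusRd
[19] P2: load  L6 | P0:S(60), P1:I, P2:S(60), P3:I | bus: none
[20] P2: load  L2 | P0:S(77), P1:I, P2:O(77), P3:I | bus: none
[21] P0: load  L2 | P0:S(77), P1:I, P2:O(77), P3:I | bus: none
[22] P2: load  L2 | P0:S(77), P1:I, P2:O(77), P3:I | bus: none
[23] P1: store L2 := 14 | P0:I, P1:M(14), P2:I, P3:I | bus: BusRdX,Flush
[24] P2: load  L2 | P0:I, P1:O(14), P2:S(14), P3:I | bus: BusRd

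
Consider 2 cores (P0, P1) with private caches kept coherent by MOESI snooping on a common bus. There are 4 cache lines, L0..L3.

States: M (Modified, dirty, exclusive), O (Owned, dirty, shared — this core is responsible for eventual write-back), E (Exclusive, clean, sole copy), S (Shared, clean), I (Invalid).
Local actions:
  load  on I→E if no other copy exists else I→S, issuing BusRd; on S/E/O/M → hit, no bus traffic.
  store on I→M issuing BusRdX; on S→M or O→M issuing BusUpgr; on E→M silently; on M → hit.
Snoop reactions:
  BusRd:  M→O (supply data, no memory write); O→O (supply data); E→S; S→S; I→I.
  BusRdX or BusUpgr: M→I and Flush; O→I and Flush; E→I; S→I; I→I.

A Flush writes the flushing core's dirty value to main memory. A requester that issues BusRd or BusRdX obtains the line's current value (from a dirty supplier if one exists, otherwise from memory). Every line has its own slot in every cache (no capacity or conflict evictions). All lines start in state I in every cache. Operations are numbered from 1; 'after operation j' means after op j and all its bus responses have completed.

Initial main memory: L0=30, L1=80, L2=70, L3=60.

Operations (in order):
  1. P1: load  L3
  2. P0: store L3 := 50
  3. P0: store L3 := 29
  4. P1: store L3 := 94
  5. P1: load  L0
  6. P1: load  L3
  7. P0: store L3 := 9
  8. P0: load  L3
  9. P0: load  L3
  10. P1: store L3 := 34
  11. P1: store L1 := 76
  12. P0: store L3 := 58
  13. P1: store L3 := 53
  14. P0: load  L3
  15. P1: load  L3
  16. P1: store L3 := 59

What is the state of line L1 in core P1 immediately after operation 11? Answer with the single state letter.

[1] P1: load  L3 | P0:I, P1:E(60) | bus: BusRd
[2] P0: store L3 := 50 | P0:M(50), P1:I | bus: BusRdX
[3] P0: store L3 := 29 | P0:M(29), P1:I | bus: none
[4] P1: store L3 := 94 | P0:I, P1:M(94) | bus: BusRdX,Flush
[5] P1: load  L0 | P0:I, P1:E(30) | bus: BusRd
[6] P1: load  L3 | P0:I, P1:M(94) | bus: none
[7] P0: store L3 := 9 | P0:M(9), P1:I | bus: BusRdX,Flush
[8] P0: load  L3 | P0:M(9), P1:I | bus: none
[9] P0: load  L3 | P0:M(9), P1:I | bus: none
[10] P1: store L3 := 34 | P0:I, P1:M(34) | bus: BusRdX,Flush
[11] P1: store L1 := 76 | P0:I, P1:M(76) | bus: BusRdX
[12] P0: store L3 := 58 | P0:M(58), P1:I | bus: BusRdX,Flush
[13] P1: store L3 := 53 | P0:I, P1:M(53) | bus: BusRdX,Flush
[14] P0: load  L3 | P0:S(53), P1:O(53) | bus: BusRd
[15] P1: load  L3 | P0:S(53), P1:O(53) | bus: none
[16] P1: store L3 := 59 | P0:I, P1:M(59) | bus: BusUpgr

state = M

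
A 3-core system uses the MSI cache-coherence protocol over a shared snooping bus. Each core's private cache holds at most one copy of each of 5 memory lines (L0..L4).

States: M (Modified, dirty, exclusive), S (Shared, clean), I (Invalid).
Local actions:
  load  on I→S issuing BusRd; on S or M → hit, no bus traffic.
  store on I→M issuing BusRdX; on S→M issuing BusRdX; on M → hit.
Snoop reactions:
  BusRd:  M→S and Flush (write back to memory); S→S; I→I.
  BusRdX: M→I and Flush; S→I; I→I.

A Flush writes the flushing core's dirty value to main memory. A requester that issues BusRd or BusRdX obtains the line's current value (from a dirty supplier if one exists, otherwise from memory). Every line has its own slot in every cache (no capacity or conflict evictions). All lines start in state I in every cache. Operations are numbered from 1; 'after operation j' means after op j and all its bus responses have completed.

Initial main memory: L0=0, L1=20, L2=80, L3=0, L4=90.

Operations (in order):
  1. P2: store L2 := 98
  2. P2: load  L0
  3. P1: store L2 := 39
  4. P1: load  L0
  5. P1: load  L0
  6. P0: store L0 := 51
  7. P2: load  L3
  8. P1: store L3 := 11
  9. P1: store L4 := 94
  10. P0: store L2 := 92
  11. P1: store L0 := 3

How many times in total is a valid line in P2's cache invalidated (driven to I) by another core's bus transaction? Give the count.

invalidations = 3

step 1: P2: store L2 := 98  ⟶  IIM  (L2)  txn=BusRdX  M[L2]=80
step 2: P2: load  L0  ⟶  IIS  (L0)  txn=BusRd  M[L0]=0
step 3: P1: store L2 := 39  ⟶  IMI  (L2)  txn=BusRdX+Flush  M[L2]=98
step 4: P1: load  L0  ⟶  ISS  (L0)  txn=BusRd  M[L0]=0
step 5: P1: load  L0  ⟶  ISS  (L0)  txn=∅  M[L0]=0
step 6: P0: store L0 := 51  ⟶  MII  (L0)  txn=BusRdX  M[L0]=0
step 7: P2: load  L3  ⟶  IIS  (L3)  txn=BusRd  M[L3]=0
step 8: P1: store L3 := 11  ⟶  IMI  (L3)  txn=BusRdX  M[L3]=0
step 9: P1: store L4 := 94  ⟶  IMI  (L4)  txn=BusRdX  M[L4]=90
step 10: P0: store L2 := 92  ⟶  MII  (L2)  txn=BusRdX+Flush  M[L2]=39
step 11: P1: store L0 := 3  ⟶  IMI  (L0)  txn=BusRdX+Flush  M[L0]=51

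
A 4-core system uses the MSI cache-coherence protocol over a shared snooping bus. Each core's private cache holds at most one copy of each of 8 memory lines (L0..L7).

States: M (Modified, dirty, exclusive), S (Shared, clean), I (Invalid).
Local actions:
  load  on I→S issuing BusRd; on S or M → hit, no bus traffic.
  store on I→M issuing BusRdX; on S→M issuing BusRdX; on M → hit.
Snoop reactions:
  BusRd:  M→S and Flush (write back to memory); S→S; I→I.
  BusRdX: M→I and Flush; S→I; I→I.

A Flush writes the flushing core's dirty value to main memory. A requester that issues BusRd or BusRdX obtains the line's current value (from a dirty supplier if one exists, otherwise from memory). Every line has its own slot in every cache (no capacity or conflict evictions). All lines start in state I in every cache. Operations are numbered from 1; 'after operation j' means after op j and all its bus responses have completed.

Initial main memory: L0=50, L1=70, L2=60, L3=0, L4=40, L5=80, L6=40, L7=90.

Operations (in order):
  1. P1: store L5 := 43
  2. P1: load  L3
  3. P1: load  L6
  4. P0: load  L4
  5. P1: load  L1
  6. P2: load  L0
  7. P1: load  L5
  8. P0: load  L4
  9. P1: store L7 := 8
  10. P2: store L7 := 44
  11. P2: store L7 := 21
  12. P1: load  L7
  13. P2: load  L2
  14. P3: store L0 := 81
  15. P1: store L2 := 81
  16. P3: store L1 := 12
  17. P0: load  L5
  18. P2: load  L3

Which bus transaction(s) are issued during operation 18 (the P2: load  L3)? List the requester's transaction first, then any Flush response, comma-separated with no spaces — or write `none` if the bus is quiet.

[1] P1: store L5 := 43 | P0:I, P1:M(43), P2:I, P3:I | bus: BusRdX
[2] P1: load  L3 | P0:I, P1:S(0), P2:I, P3:I | bus: BusRd
[3] P1: load  L6 | P0:I, P1:S(40), P2:I, P3:I | bus: BusRd
[4] P0: load  L4 | P0:S(40), P1:I, P2:I, P3:I | bus: BusRd
[5] P1: load  L1 | P0:I, P1:S(70), P2:I, P3:I | bus: BusRd
[6] P2: load  L0 | P0:I, P1:I, P2:S(50), P3:I | bus: BusRd
[7] P1: load  L5 | P0:I, P1:M(43), P2:I, P3:I | bus: none
[8] P0: load  L4 | P0:S(40), P1:I, P2:I, P3:I | bus: none
[9] P1: store L7 := 8 | P0:I, P1:M(8), P2:I, P3:I | bus: BusRdX
[10] P2: store L7 := 44 | P0:I, P1:I, P2:M(44), P3:I | bus: BusRdX,Flush
[11] P2: store L7 := 21 | P0:I, P1:I, P2:M(21), P3:I | bus: none
[12] P1: load  L7 | P0:I, P1:S(21), P2:S(21), P3:I | bus: BusRd,Flush
[13] P2: load  L2 | P0:I, P1:I, P2:S(60), P3:I | bus: BusRd
[14] P3: store L0 := 81 | P0:I, P1:I, P2:I, P3:M(81) | bus: BusRdX
[15] P1: store L2 := 81 | P0:I, P1:M(81), P2:I, P3:I | bus: BusRdX
[16] P3: store L1 := 12 | P0:I, P1:I, P2:I, P3:M(12) | bus: BusRdX
[17] P0: load  L5 | P0:S(43), P1:S(43), P2:I, P3:I | bus: BusRd,Flush
[18] P2: load  L3 | P0:I, P1:S(0), P2:S(0), P3:I | bus: BusRd

bus = BusRd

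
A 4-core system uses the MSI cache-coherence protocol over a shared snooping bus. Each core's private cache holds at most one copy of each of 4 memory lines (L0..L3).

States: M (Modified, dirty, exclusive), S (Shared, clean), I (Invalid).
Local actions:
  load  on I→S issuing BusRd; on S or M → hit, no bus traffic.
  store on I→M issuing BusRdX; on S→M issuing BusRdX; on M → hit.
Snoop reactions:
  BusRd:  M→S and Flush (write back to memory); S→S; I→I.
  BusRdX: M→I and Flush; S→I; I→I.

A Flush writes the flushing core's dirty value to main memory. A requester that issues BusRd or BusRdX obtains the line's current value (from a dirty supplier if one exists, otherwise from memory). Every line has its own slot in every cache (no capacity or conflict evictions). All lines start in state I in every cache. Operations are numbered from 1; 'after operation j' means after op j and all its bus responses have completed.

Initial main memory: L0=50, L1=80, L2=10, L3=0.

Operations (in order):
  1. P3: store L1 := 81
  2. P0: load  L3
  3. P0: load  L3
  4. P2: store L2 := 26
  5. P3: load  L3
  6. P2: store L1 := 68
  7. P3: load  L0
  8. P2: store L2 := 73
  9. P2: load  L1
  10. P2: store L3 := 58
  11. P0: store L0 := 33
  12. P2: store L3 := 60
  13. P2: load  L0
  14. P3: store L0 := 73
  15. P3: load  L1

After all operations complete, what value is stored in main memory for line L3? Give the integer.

memory[L3] = 0

[1] P3: store L1 := 81 | P0:I, P1:I, P2:I, P3:M(81) | bus: BusRdX
[2] P0: load  L3 | P0:S(0), P1:I, P2:I, P3:I | bus: BusRd
[3] P0: load  L3 | P0:S(0), P1:I, P2:I, P3:I | bus: none
[4] P2: store L2 := 26 | P0:I, P1:I, P2:M(26), P3:I | bus: BusRdX
[5] P3: load  L3 | P0:S(0), P1:I, P2:I, P3:S(0) | bus: BusRd
[6] P2: store L1 := 68 | P0:I, P1:I, P2:M(68), P3:I | bus: BusRdX,Flush
[7] P3: load  L0 | P0:I, P1:I, P2:I, P3:S(50) | bus: BusRd
[8] P2: store L2 := 73 | P0:I, P1:I, P2:M(73), P3:I | bus: none
[9] P2: load  L1 | P0:I, P1:I, P2:M(68), P3:I | bus: none
[10] P2: store L3 := 58 | P0:I, P1:I, P2:M(58), P3:I | bus: BusRdX
[11] P0: store L0 := 33 | P0:M(33), P1:I, P2:I, P3:I | bus: BusRdX
[12] P2: store L3 := 60 | P0:I, P1:I, P2:M(60), P3:I | bus: none
[13] P2: load  L0 | P0:S(33), P1:I, P2:S(33), P3:I | bus: BusRd,Flush
[14] P3: store L0 := 73 | P0:I, P1:I, P2:I, P3:M(73) | bus: BusRdX
[15] P3: load  L1 | P0:I, P1:I, P2:S(68), P3:S(68) | bus: BusRd,Flush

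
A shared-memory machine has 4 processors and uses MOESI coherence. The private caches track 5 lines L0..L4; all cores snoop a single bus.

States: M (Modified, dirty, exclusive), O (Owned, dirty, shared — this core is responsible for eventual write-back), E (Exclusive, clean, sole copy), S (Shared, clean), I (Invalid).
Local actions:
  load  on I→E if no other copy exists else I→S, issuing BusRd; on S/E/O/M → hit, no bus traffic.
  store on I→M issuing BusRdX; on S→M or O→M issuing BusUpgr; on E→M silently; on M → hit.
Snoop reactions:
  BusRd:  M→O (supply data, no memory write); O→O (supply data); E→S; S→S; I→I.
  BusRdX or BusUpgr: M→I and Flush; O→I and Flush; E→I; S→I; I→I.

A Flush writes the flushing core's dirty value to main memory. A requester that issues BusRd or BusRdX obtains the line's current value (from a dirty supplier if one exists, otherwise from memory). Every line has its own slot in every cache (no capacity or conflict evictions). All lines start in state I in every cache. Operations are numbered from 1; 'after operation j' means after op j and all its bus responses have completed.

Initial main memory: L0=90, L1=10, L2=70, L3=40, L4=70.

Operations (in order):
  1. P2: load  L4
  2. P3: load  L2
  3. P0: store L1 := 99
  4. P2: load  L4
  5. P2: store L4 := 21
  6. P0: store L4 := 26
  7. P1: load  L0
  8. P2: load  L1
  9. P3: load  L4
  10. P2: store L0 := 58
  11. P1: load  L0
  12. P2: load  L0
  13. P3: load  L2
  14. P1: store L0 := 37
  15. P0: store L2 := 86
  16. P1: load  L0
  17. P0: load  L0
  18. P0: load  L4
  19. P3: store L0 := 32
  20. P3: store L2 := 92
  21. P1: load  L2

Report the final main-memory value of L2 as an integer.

1. P2: load  L4  bus=[BusRd]  L4: P0=I P1=I P2=E P3=I  mem[L4]=70
2. P3: load  L2  bus=[BusRd]  L2: P0=I P1=I P2=I P3=E  mem[L2]=70
3. P0: store L1 := 99  bus=[BusRdX]  L1: P0=M P1=I P2=I P3=I  mem[L1]=10
4. P2: load  L4  bus=[-]  L4: P0=I P1=I P2=E P3=I  mem[L4]=70
5. P2: store L4 := 21  bus=[-]  L4: P0=I P1=I P2=M P3=I  mem[L4]=70
6. P0: store L4 := 26  bus=[BusRdX,Flush]  L4: P0=M P1=I P2=I P3=I  mem[L4]=21
7. P1: load  L0  bus=[BusRd]  L0: P0=I P1=E P2=I P3=I  mem[L0]=90
8. P2: load  L1  bus=[BusRd]  L1: P0=O P1=I P2=S P3=I  mem[L1]=10
9. P3: load  L4  bus=[BusRd]  L4: P0=O P1=I P2=I P3=S  mem[L4]=21
10. P2: store L0 := 58  bus=[BusRdX]  L0: P0=I P1=I P2=M P3=I  mem[L0]=90
11. P1: load  L0  bus=[BusRd]  L0: P0=I P1=S P2=O P3=I  mem[L0]=90
12. P2: load  L0  bus=[-]  L0: P0=I P1=S P2=O P3=I  mem[L0]=90
13. P3: load  L2  bus=[-]  L2: P0=I P1=I P2=I P3=E  mem[L2]=70
14. P1: store L0 := 37  bus=[BusUpgr,Flush]  L0: P0=I P1=M P2=I P3=I  mem[L0]=58
15. P0: store L2 := 86  bus=[BusRdX]  L2: P0=M P1=I P2=I P3=I  mem[L2]=70
16. P1: load  L0  bus=[-]  L0: P0=I P1=M P2=I P3=I  mem[L0]=58
17. P0: load  L0  bus=[BusRd]  L0: P0=S P1=O P2=I P3=I  mem[L0]=58
18. P0: load  L4  bus=[-]  L4: P0=O P1=I P2=I P3=S  mem[L4]=21
19. P3: store L0 := 32  bus=[BusRdX,Flush]  L0: P0=I P1=I P2=I P3=M  mem[L0]=37
20. P3: store L2 := 92  bus=[BusRdX,Flush]  L2: P0=I P1=I P2=I P3=M  mem[L2]=86
21. P1: load  L2  bus=[BusRd]  L2: P0=I P1=S P2=I P3=O  mem[L2]=86

memory[L2] = 86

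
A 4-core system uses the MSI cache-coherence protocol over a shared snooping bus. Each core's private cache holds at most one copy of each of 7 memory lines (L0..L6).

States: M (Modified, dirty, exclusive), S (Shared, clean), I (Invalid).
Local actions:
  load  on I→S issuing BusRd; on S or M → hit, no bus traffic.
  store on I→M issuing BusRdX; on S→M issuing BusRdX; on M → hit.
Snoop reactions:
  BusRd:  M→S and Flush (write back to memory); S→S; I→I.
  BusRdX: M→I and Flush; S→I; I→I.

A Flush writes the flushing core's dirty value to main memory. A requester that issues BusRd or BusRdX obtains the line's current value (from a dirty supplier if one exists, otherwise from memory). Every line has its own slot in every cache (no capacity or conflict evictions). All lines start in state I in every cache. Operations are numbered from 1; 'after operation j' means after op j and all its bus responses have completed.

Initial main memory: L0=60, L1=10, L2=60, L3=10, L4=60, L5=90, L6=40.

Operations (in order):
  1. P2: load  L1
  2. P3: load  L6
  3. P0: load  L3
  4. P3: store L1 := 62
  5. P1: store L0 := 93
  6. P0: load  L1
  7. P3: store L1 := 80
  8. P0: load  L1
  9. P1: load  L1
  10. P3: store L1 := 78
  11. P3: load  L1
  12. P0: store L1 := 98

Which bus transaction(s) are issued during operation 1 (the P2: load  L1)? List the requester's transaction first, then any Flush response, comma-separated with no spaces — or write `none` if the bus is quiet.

  op1 P2: load  L1 → I/I/S/I on L1; bus BusRd; mem=10
  op2 P3: load  L6 → I/I/I/S on L6; bus BusRd; mem=40
  op3 P0: load  L3 → S/I/I/I on L3; bus BusRd; mem=10
  op4 P3: store L1 := 62 → I/I/I/M on L1; bus BusRdX; mem=10
  op5 P1: store L0 := 93 → I/M/I/I on L0; bus BusRdX; mem=60
  op6 P0: load  L1 → S/I/I/S on L1; bus BusRd Flush; mem=62
  op7 P3: store L1 := 80 → I/I/I/M on L1; bus BusRdX; mem=62
  op8 P0: load  L1 → S/I/I/S on L1; bus BusRd Flush; mem=80
  op9 P1: load  L1 → S/S/I/S on L1; bus BusRd; mem=80
  op10 P3: store L1 := 78 → I/I/I/M on L1; bus BusRdX; mem=80
  op11 P3: load  L1 → I/I/I/M on L1; bus (none); mem=80
  op12 P0: store L1 := 98 → M/I/I/I on L1; bus BusRdX Flush; mem=78

bus = BusRd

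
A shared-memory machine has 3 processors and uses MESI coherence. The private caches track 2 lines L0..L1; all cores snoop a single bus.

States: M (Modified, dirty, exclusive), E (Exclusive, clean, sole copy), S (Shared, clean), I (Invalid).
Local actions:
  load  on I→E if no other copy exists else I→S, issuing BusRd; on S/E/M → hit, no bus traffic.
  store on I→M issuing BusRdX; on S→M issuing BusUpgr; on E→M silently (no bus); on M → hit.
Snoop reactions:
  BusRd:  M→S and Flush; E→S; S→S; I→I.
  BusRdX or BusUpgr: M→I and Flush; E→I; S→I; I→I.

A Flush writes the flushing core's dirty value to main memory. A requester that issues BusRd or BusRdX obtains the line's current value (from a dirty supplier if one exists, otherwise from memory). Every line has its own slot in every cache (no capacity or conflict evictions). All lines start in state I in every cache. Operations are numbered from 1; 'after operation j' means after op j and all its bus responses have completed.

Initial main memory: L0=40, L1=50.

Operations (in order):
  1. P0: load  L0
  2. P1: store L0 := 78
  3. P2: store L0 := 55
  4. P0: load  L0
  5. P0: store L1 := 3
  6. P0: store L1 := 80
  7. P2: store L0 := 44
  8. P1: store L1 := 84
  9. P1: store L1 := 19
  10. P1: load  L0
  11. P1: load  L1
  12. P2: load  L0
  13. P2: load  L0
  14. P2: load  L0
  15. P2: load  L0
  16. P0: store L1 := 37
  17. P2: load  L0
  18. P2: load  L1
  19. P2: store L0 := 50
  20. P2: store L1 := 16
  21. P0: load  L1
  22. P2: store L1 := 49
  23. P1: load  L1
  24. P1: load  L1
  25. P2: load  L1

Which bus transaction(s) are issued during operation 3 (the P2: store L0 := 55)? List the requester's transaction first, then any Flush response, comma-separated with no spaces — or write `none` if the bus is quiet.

bus = BusRdX,Flush

  op1 P0: load  L0 → E/I/I on L0; bus BusRd; mem=40
  op2 P1: store L0 := 78 → I/M/I on L0; bus BusRdX; mem=40
  op3 P2: store L0 := 55 → I/I/M on L0; bus BusRdX Flush; mem=78
  op4 P0: load  L0 → S/I/S on L0; bus BusRd Flush; mem=55
  op5 P0: store L1 := 3 → M/I/I on L1; bus BusRdX; mem=50
  op6 P0: store L1 := 80 → M/I/I on L1; bus (none); mem=50
  op7 P2: store L0 := 44 → I/I/M on L0; bus BusUpgr; mem=55
  op8 P1: store L1 := 84 → I/M/I on L1; bus BusRdX Flush; mem=80
  op9 P1: store L1 := 19 → I/M/I on L1; bus (none); mem=80
  op10 P1: load  L0 → I/S/S on L0; bus BusRd Flush; mem=44
  op11 P1: load  L1 → I/M/I on L1; bus (none); mem=80
  op12 P2: load  L0 → I/S/S on L0; bus (none); mem=44
  op13 P2: load  L0 → I/S/S on L0; bus (none); mem=44
  op14 P2: load  L0 → I/S/S on L0; bus (none); mem=44
  op15 P2: load  L0 → I/S/S on L0; bus (none); mem=44
  op16 P0: store L1 := 37 → M/I/I on L1; bus BusRdX Flush; mem=19
  op17 P2: load  L0 → I/S/S on L0; bus (none); mem=44
  op18 P2: load  L1 → S/I/S on L1; bus BusRd Flush; mem=37
  op19 P2: store L0 := 50 → I/I/M on L0; bus BusUpgr; mem=44
  op20 P2: store L1 := 16 → I/I/M on L1; bus BusUpgr; mem=37
  op21 P0: load  L1 → S/I/S on L1; bus BusRd Flush; mem=16
  op22 P2: store L1 := 49 → I/I/M on L1; bus BusUpgr; mem=16
  op23 P1: load  L1 → I/S/S on L1; bus BusRd Flush; mem=49
  op24 P1: load  L1 → I/S/S on L1; bus (none); mem=49
  op25 P2: load  L1 → I/S/S on L1; bus (none); mem=49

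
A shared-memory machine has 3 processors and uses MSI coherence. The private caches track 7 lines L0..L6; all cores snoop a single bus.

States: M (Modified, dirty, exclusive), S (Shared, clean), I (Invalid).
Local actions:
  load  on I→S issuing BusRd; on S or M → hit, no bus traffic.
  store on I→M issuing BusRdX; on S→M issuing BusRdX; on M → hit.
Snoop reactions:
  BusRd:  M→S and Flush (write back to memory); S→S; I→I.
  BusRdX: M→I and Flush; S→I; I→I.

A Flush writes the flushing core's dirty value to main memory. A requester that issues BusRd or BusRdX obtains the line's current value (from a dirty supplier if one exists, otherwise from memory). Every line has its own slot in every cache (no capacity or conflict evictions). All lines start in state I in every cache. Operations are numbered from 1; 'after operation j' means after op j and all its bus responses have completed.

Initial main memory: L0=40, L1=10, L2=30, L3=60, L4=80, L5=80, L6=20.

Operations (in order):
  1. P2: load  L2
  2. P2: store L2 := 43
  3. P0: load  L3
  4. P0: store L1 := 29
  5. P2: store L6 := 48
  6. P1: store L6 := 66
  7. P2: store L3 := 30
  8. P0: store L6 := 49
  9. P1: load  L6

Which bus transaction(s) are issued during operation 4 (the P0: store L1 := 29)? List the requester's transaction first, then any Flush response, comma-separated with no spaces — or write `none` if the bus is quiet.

[1] P2: load  L2 | P0:I, P1:I, P2:S(30) | bus: BusRd
[2] P2: store L2 := 43 | P0:I, P1:I, P2:M(43) | bus: BusRdX
[3] P0: load  L3 | P0:S(60), P1:I, P2:I | bus: BusRd
[4] P0: store L1 := 29 | P0:M(29), P1:I, P2:I | bus: BusRdX
[5] P2: store L6 := 48 | P0:I, P1:I, P2:M(48) | bus: BusRdX
[6] P1: store L6 := 66 | P0:I, P1:M(66), P2:I | bus: BusRdX,Flush
[7] P2: store L3 := 30 | P0:I, P1:I, P2:M(30) | bus: BusRdX
[8] P0: store L6 := 49 | P0:M(49), P1:I, P2:I | bus: BusRdX,Flush
[9] P1: load  L6 | P0:S(49), P1:S(49), P2:I | bus: BusRd,Flush

bus = BusRdX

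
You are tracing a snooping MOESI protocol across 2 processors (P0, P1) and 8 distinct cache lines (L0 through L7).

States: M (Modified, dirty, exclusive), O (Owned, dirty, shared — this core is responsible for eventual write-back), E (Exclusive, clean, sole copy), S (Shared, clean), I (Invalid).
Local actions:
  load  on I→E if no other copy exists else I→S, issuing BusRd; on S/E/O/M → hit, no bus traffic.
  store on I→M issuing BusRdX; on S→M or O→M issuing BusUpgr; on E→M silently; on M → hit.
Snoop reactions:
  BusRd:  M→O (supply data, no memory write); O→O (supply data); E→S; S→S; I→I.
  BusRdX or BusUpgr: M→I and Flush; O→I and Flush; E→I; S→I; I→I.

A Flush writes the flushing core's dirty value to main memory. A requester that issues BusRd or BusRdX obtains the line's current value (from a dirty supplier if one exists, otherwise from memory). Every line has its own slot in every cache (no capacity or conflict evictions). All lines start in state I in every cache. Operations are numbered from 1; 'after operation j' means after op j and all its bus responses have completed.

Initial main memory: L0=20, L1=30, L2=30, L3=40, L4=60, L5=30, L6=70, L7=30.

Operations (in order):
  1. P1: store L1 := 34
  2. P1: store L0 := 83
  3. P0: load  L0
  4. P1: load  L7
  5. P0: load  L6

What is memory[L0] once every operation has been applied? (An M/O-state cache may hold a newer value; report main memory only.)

memory[L0] = 20

  op1 P1: store L1 := 34 → I/M on L1; bus BusRdX; mem=30
  op2 P1: store L0 := 83 → I/M on L0; bus BusRdX; mem=20
  op3 P0: load  L0 → S/O on L0; bus BusRd; mem=20
  op4 P1: load  L7 → I/E on L7; bus BusRd; mem=30
  op5 P0: load  L6 → E/I on L6; bus BusRd; mem=70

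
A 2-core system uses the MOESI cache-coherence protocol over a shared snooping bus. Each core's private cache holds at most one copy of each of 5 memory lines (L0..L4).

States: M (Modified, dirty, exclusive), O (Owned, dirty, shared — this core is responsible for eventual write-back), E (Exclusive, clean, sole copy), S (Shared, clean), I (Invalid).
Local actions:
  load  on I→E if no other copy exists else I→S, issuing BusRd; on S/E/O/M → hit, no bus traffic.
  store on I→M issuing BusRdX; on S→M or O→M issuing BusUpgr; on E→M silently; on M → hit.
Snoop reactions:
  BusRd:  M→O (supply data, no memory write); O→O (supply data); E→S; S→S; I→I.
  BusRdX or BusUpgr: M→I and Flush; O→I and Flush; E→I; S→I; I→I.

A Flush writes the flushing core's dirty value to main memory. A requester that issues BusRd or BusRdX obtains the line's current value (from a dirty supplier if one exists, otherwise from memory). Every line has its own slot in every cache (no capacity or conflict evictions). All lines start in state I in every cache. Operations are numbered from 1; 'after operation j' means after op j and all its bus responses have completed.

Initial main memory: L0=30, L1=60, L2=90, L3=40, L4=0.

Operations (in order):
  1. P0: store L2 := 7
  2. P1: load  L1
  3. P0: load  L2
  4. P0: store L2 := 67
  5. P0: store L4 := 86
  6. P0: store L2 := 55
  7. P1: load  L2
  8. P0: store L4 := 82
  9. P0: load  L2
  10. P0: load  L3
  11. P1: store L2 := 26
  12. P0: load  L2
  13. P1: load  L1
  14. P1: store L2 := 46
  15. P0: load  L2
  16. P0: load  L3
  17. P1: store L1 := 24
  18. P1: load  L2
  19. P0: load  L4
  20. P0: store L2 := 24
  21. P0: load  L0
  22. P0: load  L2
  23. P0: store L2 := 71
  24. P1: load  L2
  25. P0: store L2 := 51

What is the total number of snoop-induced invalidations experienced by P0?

  op1 P0: store L2 := 7 → M/I on L2; bus BusRdX; mem=90
  op2 P1: load  L1 → I/E on L1; bus BusRd; mem=60
  op3 P0: load  L2 → M/I on L2; bus (none); mem=90
  op4 P0: store L2 := 67 → M/I on L2; bus (none); mem=90
  op5 P0: store L4 := 86 → M/I on L4; bus BusRdX; mem=0
  op6 P0: store L2 := 55 → M/I on L2; bus (none); mem=90
  op7 P1: load  L2 → O/S on L2; bus BusRd; mem=90
  op8 P0: store L4 := 82 → M/I on L4; bus (none); mem=0
  op9 P0: load  L2 → O/S on L2; bus (none); mem=90
  op10 P0: load  L3 → E/I on L3; bus BusRd; mem=40
  op11 P1: store L2 := 26 → I/M on L2; bus BusUpgr Flush; mem=55
  op12 P0: load  L2 → S/O on L2; bus BusRd; mem=55
  op13 P1: load  L1 → I/E on L1; bus (none); mem=60
  op14 P1: store L2 := 46 → I/M on L2; bus BusUpgr; mem=55
  op15 P0: load  L2 → S/O on L2; bus BusRd; mem=55
  op16 P0: load  L3 → E/I on L3; bus (none); mem=40
  op17 P1: store L1 := 24 → I/M on L1; bus (none); mem=60
  op18 P1: load  L2 → S/O on L2; bus (none); mem=55
  op19 P0: load  L4 → M/I on L4; bus (none); mem=0
  op20 P0: store L2 := 24 → M/I on L2; bus BusUpgr Flush; mem=46
  op21 P0: load  L0 → E/I on L0; bus BusRd; mem=30
  op22 P0: load  L2 → M/I on L2; bus (none); mem=46
  op23 P0: store L2 := 71 → M/I on L2; bus (none); mem=46
  op24 P1: load  L2 → O/S on L2; bus BusRd; mem=46
  op25 P0: store L2 := 51 → M/I on L2; bus BusUpgr; mem=46

invalidations = 2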